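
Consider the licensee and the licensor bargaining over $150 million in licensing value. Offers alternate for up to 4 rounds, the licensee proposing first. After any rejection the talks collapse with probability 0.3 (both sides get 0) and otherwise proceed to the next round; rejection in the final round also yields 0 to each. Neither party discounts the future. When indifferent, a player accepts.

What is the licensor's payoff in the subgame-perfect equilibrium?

82.95

By backward induction:
Round 4 (the licensor proposes): rejection yields 0 for the licensee; the licensor offers 0 and keeps 150.
Round 3 (the licensee proposes): rejecting gives the licensor an expected 0.7 × 150 = 105; the licensee offers that and keeps 45.
Round 2 (the licensor proposes): rejecting gives the licensee an expected 0.7 × 45 = 31.5, so the licensor offers 31.5, keeping 118.5.
Round 1 (the licensee proposes): rejecting gives the licensor an expected 0.7 × 118.5 = 82.95. The licensee offers 82.95 and keeps 150 − 82.95 = 67.05.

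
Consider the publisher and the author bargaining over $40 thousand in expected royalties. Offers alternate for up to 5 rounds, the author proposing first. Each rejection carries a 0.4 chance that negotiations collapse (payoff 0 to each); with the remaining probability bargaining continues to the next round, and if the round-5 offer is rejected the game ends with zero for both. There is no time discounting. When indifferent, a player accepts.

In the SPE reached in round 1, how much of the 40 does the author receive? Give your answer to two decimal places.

By backward induction:
Round 5 (the author proposes): rejection yields 0 for the publisher; the author offers 0 and keeps 40.
Round 4 (the publisher proposes): rejecting gives the author an expected 0.6 × 40 = 24. The publisher offers 24 and keeps 40 − 24 = 16.
Round 3 (the author proposes): rejecting gives the publisher an expected 0.6 × 16 = 9.6. The author offers 9.6 and keeps 40 − 9.6 = 30.4.
Round 2 (the publisher proposes): rejecting gives the author an expected 0.6 × 30.4 = 18.24; the publisher offers that and keeps 21.76.
Round 1 (the author proposes): rejecting gives the publisher an expected 0.6 × 21.76 = 13.056. The author offers 13.056 and keeps 40 − 13.056 = 26.944.

26.94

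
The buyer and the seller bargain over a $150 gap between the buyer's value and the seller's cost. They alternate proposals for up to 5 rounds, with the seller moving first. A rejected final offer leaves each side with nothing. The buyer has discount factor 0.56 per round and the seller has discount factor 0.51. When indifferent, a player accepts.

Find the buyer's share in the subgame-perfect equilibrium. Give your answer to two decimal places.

Round 5 (the seller proposes): the buyer will accept anything ≥ 0, so the seller offers 0 and keeps 150.
Round 4 (the buyer proposes): the seller can get 150 next round, worth 0.51 × 150 = 76.5 now; the buyer offers that and keeps 73.5.
Round 3 (the seller proposes): the buyer can get 73.5 next round, worth 0.56 × 73.5 = 41.16 now, so the seller offers 41.16, keeping 108.84.
Round 2 (the buyer proposes): the seller can get 108.84 next round, worth 0.51 × 108.84 = 55.5084 now, so the buyer offers 55.5084, keeping 94.4916.
Round 1 (the seller proposes): the buyer can get 94.4916 next round, worth 0.56 × 94.4916 = 52.915296 now, so the seller offers 52.915296, keeping 97.084704.

52.92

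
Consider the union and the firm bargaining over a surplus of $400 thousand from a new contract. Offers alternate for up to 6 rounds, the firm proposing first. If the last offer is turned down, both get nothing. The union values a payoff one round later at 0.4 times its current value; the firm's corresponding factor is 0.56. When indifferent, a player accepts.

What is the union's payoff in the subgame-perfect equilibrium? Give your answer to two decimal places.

Round 6 (the union proposes): the firm will accept anything ≥ 0, so the union offers 0 and keeps 400.
Round 5 (the firm proposes): the union can get 400 next round, worth 0.4 × 400 = 160 now, so the firm offers 160, keeping 240.
Round 4 (the union proposes): the firm can get 240 next round, worth 0.56 × 240 = 134.4 now, so the union offers 134.4, keeping 265.6.
Round 3 (the firm proposes): the union can get 265.6 next round, worth 0.4 × 265.6 = 106.24 now, so the firm offers 106.24, keeping 293.76.
Round 2 (the union proposes): the firm can get 293.76 next round, worth 0.56 × 293.76 = 164.5056 now. The union offers 164.5056 and keeps 400 − 164.5056 = 235.4944.
Round 1 (the firm proposes): the union can get 235.4944 next round, worth 0.4 × 235.4944 = 94.19776 now. The firm offers 94.19776 and keeps 400 − 94.19776 = 305.80224.

94.20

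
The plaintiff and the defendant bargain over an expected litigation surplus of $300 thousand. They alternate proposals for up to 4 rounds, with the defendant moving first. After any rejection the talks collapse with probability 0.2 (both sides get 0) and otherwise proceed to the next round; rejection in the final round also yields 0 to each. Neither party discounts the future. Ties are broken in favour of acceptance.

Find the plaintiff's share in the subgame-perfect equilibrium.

Round 4 (the plaintiff proposes): the defendant will accept anything ≥ 0, so the plaintiff offers 0 and keeps 300.
Round 3 (the defendant proposes): rejecting gives the plaintiff an expected 0.8 × 300 = 240; the defendant offers that and keeps 60.
Round 2 (the plaintiff proposes): rejecting gives the defendant an expected 0.8 × 60 = 48; the plaintiff offers that and keeps 252.
Round 1 (the defendant proposes): rejecting gives the plaintiff an expected 0.8 × 252 = 201.6. The defendant offers 201.6 and keeps 300 − 201.6 = 98.4.

201.6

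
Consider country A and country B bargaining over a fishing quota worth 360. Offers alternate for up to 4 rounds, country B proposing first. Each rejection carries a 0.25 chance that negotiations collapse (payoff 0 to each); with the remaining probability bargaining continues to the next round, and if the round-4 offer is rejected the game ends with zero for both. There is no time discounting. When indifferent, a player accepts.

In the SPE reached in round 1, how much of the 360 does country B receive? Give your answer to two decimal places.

Round 4 (country A proposes): country B will accept anything ≥ 0, so country A offers 0 and keeps 360.
Round 3 (country B proposes): rejecting gives country A an expected 0.75 × 360 = 270. Country B offers 270 and keeps 360 − 270 = 90.
Round 2 (country A proposes): rejecting gives country B an expected 0.75 × 90 = 67.5. Country A offers 67.5 and keeps 360 − 67.5 = 292.5.
Round 1 (country B proposes): rejecting gives country A an expected 0.75 × 292.5 = 219.375, so country B offers 219.375, keeping 140.625.

140.63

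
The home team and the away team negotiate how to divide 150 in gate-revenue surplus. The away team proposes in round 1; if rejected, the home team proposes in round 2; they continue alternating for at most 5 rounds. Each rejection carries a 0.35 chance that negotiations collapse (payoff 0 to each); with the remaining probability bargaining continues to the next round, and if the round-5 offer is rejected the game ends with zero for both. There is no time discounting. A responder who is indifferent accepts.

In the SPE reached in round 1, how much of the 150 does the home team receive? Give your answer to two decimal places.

Round 5 (the away team proposes): rejection yields 0 for the home team; the away team offers 0 and keeps 150.
Round 4 (the home team proposes): rejecting gives the away team an expected 0.65 × 150 = 97.5; the home team offers that and keeps 52.5.
Round 3 (the away team proposes): rejecting gives the home team an expected 0.65 × 52.5 = 34.125, so the away team offers 34.125, keeping 115.875.
Round 2 (the home team proposes): rejecting gives the away team an expected 0.65 × 115.875 = 75.31875. The home team offers 75.31875 and keeps 150 − 75.31875 = 74.68125.
Round 1 (the away team proposes): rejecting gives the home team an expected 0.65 × 74.68125 = 48.5428125, so the away team offers 48.5428125, keeping 101.4571875.

48.54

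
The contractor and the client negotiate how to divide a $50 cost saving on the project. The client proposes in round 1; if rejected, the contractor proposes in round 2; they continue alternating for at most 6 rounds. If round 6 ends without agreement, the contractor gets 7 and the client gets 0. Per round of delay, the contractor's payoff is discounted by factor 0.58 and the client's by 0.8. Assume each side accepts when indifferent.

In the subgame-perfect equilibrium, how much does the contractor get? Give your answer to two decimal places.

14.73

Work backward from the last round.
Round 6 (the contractor proposes): rejection yields 0 for the client; the contractor offers 0 and keeps 50.
Round 5 (the client proposes): the contractor can get 50 next round, worth 0.58 × 50 = 29 now; the client offers that and keeps 21.
Round 4 (the contractor proposes): the client can get 21 next round, worth 0.8 × 21 = 16.8 now; the contractor offers that and keeps 33.2.
Round 3 (the client proposes): the contractor can get 33.2 next round, worth 0.58 × 33.2 = 19.256 now. The client offers 19.256 and keeps 50 − 19.256 = 30.744.
Round 2 (the contractor proposes): the client can get 30.744 next round, worth 0.8 × 30.744 = 24.5952 now; the contractor offers that and keeps 25.4048.
Round 1 (the client proposes): the contractor can get 25.4048 next round, worth 0.58 × 25.4048 = 14.734784 now, so the client offers 14.734784, keeping 35.265216.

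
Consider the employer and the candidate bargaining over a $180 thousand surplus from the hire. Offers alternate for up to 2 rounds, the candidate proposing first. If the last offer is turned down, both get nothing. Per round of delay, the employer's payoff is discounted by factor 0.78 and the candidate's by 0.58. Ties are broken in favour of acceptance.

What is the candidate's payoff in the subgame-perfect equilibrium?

Work backward from the last round.
Round 2 (the employer proposes): rejection yields 0 for the candidate; the employer offers 0 and keeps 180.
Round 1 (the candidate proposes): the employer can get 180 next round, worth 0.78 × 180 = 140.4 now, so the candidate offers 140.4, keeping 39.6.

39.6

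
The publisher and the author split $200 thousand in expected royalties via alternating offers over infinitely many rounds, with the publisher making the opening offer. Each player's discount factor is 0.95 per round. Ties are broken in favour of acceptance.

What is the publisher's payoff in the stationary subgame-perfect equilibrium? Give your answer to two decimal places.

102.56

Let x be the publisher's share when the publisher proposes and y be the author's share when the author proposes.
The author accepts iff offered ≥ 0.95·y, so x = 200 − 0.95y. Symmetrically y = 200 − 0.95x.
Substituting: x = 200 − 0.95(200 − 0.95x), giving x(1 − 0.95·0.95) = 200(1 − 0.95).
So x = 200 × 0.05 / 0.0975 ≈ 102.5641, and the author receives 200 − x ≈ 97.4359.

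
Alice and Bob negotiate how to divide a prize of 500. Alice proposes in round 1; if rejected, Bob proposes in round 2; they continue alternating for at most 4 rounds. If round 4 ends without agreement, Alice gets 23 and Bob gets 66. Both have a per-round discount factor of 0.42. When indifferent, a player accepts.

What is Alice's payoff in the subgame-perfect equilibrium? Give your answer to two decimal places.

342.86

Work backward from the last round.
Round 4 (Bob proposes): Alice gets 23 if talks fail, so Bob offers 23 and keeps 477.
Round 3 (Alice proposes): Bob can get 477 next round, worth 0.42 × 477 = 200.34 now, so Alice offers 200.34, keeping 299.66.
Round 2 (Bob proposes): Alice can get 299.66 next round, worth 0.42 × 299.66 = 125.8572 now. Bob offers 125.8572 and keeps 500 − 125.8572 = 374.1428.
Round 1 (Alice proposes): Bob can get 374.1428 next round, worth 0.42 × 374.1428 = 157.139976 now; Alice offers that and keeps 342.860024.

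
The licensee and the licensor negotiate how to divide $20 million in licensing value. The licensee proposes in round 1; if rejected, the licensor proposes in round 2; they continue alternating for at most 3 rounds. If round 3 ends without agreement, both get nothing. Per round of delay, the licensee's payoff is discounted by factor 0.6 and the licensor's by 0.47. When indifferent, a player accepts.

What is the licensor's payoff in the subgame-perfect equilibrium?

Round 3 (the licensee proposes): the licensor will accept anything ≥ 0, so the licensee offers 0 and keeps 20.
Round 2 (the licensor proposes): the licensee can get 20 next round, worth 0.6 × 20 = 12 now; the licensor offers that and keeps 8.
Round 1 (the licensee proposes): the licensor can get 8 next round, worth 0.47 × 8 = 3.76 now, so the licensee offers 3.76, keeping 16.24.

3.76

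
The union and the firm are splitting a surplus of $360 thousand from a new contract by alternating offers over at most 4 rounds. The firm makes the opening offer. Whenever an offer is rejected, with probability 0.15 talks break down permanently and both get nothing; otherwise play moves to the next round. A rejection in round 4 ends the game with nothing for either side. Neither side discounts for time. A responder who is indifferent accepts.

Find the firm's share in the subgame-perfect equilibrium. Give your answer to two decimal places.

By backward induction:
Round 4 (the union proposes): the firm will accept anything ≥ 0, so the union offers 0 and keeps 360.
Round 3 (the firm proposes): rejecting gives the union an expected 0.85 × 360 = 306. The firm offers 306 and keeps 360 − 306 = 54.
Round 2 (the union proposes): rejecting gives the firm an expected 0.85 × 54 = 45.9. The union offers 45.9 and keeps 360 − 45.9 = 314.1.
Round 1 (the firm proposes): rejecting gives the union an expected 0.85 × 314.1 = 266.985; the firm offers that and keeps 93.015.

93.02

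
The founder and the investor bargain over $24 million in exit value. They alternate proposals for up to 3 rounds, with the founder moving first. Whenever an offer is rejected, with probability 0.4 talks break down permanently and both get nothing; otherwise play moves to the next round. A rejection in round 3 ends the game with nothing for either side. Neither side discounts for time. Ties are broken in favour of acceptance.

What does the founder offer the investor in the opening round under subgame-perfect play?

5.76

Round 3 (the founder proposes): the investor will accept anything ≥ 0, so the founder offers 0 and keeps 24.
Round 2 (the investor proposes): rejecting gives the founder an expected 0.6 × 24 = 14.4. The investor offers 14.4 and keeps 24 − 14.4 = 9.6.
Round 1 (the founder proposes): rejecting gives the investor an expected 0.6 × 9.6 = 5.76, so the founder offers 5.76, keeping 18.24.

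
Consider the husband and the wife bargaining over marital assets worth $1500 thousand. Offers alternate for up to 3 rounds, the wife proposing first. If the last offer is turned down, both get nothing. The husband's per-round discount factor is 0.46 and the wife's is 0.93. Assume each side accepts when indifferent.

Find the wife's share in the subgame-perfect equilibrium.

Round 3 (the wife proposes): the husband will accept anything ≥ 0, so the wife offers 0 and keeps 1500.
Round 2 (the husband proposes): the wife can get 1500 next round, worth 0.93 × 1500 = 1395 now; the husband offers that and keeps 105.
Round 1 (the wife proposes): the husband can get 105 next round, worth 0.46 × 105 = 48.3 now; the wife offers that and keeps 1451.7.

1451.7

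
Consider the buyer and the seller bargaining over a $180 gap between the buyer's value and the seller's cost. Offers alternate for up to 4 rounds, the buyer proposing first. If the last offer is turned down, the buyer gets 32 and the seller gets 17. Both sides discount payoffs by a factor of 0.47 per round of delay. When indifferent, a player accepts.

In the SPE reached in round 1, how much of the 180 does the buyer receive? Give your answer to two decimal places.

119.80

By backward induction:
Round 4 (the seller proposes): the buyer gets 32 if talks fail, so the seller offers 32 and keeps 148.
Round 3 (the buyer proposes): the seller can get 148 next round, worth 0.47 × 148 = 69.56 now; the buyer offers that and keeps 110.44.
Round 2 (the seller proposes): the buyer can get 110.44 next round, worth 0.47 × 110.44 = 51.9068 now; the seller offers that and keeps 128.0932.
Round 1 (the buyer proposes): the seller can get 128.0932 next round, worth 0.47 × 128.0932 = 60.203804 now. The buyer offers 60.203804 and keeps 180 − 60.203804 = 119.796196.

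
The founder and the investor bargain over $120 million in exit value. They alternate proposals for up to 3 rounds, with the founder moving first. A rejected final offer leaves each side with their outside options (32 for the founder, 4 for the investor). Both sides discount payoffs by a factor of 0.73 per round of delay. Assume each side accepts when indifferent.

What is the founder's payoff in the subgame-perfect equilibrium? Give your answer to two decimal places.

94.22

Solve by backward induction from round 3.
Round 3 (the founder proposes): the investor gets 4 if talks fail, so the founder offers 4 and keeps 116.
Round 2 (the investor proposes): the founder can get 116 next round, worth 0.73 × 116 = 84.68 now. The investor offers 84.68 and keeps 120 − 84.68 = 35.32.
Round 1 (the founder proposes): the investor can get 35.32 next round, worth 0.73 × 35.32 = 25.7836 now, so the founder offers 25.7836, keeping 94.2164.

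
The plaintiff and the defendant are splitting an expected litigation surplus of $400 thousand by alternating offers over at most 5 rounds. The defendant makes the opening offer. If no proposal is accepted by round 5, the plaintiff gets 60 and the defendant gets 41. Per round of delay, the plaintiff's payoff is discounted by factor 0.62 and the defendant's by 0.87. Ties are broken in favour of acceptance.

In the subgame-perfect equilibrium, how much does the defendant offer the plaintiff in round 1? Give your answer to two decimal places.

Round 5 (the defendant proposes): the plaintiff gets 60 if talks fail, so the defendant offers 60 and keeps 340.
Round 4 (the plaintiff proposes): the defendant can get 340 next round, worth 0.87 × 340 = 295.8 now; the plaintiff offers that and keeps 104.2.
Round 3 (the defendant proposes): the plaintiff can get 104.2 next round, worth 0.62 × 104.2 = 64.604 now, so the defendant offers 64.604, keeping 335.396.
Round 2 (the plaintiff proposes): the defendant can get 335.396 next round, worth 0.87 × 335.396 = 291.79452 now. The plaintiff offers 291.79452 and keeps 400 − 291.79452 = 108.20548.
Round 1 (the defendant proposes): the plaintiff can get 108.20548 next round, worth 0.62 × 108.20548 = 67.0873976 now, so the defendant offers 67.0873976, keeping 332.9126024.

67.09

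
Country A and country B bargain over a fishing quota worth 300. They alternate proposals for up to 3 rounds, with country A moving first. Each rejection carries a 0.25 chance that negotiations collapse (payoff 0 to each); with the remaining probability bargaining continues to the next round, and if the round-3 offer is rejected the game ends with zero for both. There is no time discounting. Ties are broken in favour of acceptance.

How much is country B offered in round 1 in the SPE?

56.25

By backward induction:
Round 3 (country A proposes): country B will accept anything ≥ 0, so country A offers 0 and keeps 300.
Round 2 (country B proposes): rejecting gives country A an expected 0.75 × 300 = 225; country B offers that and keeps 75.
Round 1 (country A proposes): rejecting gives country B an expected 0.75 × 75 = 56.25; country A offers that and keeps 243.75.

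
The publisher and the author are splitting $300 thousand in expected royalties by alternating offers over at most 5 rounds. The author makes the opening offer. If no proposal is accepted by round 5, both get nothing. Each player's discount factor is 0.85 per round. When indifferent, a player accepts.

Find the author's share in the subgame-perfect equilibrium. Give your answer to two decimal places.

234.11

Round 5 (the author proposes): the publisher will accept anything ≥ 0, so the author offers 0 and keeps 300.
Round 4 (the publisher proposes): the author can get 300 next round, worth 0.85 × 300 = 255 now, so the publisher offers 255, keeping 45.
Round 3 (the author proposes): the publisher can get 45 next round, worth 0.85 × 45 = 38.25 now, so the author offers 38.25, keeping 261.75.
Round 2 (the publisher proposes): the author can get 261.75 next round, worth 0.85 × 261.75 = 222.4875 now. The publisher offers 222.4875 and keeps 300 − 222.4875 = 77.5125.
Round 1 (the author proposes): the publisher can get 77.5125 next round, worth 0.85 × 77.5125 = 65.885625 now; the author offers that and keeps 234.114375.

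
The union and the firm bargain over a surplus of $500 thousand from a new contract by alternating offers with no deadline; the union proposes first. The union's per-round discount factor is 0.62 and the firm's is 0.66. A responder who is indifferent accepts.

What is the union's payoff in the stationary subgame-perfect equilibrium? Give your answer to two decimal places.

Let x be the union's share when the union proposes and y be the firm's share when the firm proposes.
The firm accepts iff offered ≥ 0.66·y, so x = 500 − 0.66y. Symmetrically y = 500 − 0.62x.
Substituting: x = 500 − 0.66(500 − 0.62x), giving x(1 − 0.62·0.66) = 500(1 − 0.66).
So x = 500 × 0.34 / 0.5908 ≈ 287.7454, and the firm receives 500 − x ≈ 212.2546.

287.75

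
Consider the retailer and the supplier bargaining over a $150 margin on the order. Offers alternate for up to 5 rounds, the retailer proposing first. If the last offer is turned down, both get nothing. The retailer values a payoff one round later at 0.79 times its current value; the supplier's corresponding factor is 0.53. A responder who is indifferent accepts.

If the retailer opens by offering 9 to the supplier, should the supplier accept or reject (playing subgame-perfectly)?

Round 5 (the retailer proposes): rejection yields 0 for the supplier; the retailer offers 0 and keeps 150.
Round 4 (the supplier proposes): the retailer can get 150 next round, worth 0.79 × 150 = 118.5 now. The supplier offers 118.5 and keeps 150 − 118.5 = 31.5.
Round 3 (the retailer proposes): the supplier can get 31.5 next round, worth 0.53 × 31.5 = 16.695 now; the retailer offers that and keeps 133.305.
Round 2 (the supplier proposes): the retailer can get 133.305 next round, worth 0.79 × 133.305 = 105.31095 now. The supplier offers 105.31095 and keeps 150 − 105.31095 = 44.68905.
So by rejecting in round 1, the supplier gets 44.68905 next round, worth 0.53 × 44.68905 = 23.6851965 now.
Offer 9 < 23.6851965, so the supplier rejects.

Reject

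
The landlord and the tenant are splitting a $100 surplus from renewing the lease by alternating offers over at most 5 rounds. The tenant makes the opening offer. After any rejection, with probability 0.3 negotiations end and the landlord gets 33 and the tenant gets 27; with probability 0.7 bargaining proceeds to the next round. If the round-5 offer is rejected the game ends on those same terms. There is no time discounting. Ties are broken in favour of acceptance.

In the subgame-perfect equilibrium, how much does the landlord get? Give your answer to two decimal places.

45.52

By backward induction:
Round 5 (the tenant proposes): the landlord gets 33 if talks fail, so the tenant offers 33 and keeps 67.
Round 4 (the landlord proposes): rejecting gives the tenant an expected 0.7 × 67 + 0.3 × 27 = 55, so the landlord offers 55, keeping 45.
Round 3 (the tenant proposes): rejecting gives the landlord an expected 0.7 × 45 + 0.3 × 33 = 41.4. The tenant offers 41.4 and keeps 100 − 41.4 = 58.6.
Round 2 (the landlord proposes): rejecting gives the tenant an expected 0.7 × 58.6 + 0.3 × 27 = 49.12, so the landlord offers 49.12, keeping 50.88.
Round 1 (the tenant proposes): rejecting gives the landlord an expected 0.7 × 50.88 + 0.3 × 33 = 45.516, so the tenant offers 45.516, keeping 54.484.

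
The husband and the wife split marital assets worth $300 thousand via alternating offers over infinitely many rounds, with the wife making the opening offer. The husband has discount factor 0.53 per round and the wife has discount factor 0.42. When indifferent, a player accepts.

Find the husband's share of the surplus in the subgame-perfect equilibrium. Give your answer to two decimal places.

118.63

When the wife proposes, the husband accepts any offer worth at least 0.53 times what the husband would get by proposing next round; and vice versa.
This gives x = 300 − 0.53y and y = 300 − 0.42x, where x and y are each side's share when it proposes.
Hence (1 − 0.53·0.42)x = 300(1 − 0.53), i.e. 0.7774·x = 141.
x ≈ 181.3738; the husband's share is 300 − x ≈ 118.6262.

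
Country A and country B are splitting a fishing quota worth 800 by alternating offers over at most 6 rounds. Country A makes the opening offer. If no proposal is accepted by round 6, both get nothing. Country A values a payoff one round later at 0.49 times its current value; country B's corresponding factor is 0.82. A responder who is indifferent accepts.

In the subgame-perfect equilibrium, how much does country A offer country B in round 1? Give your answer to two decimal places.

Work backward from the last round.
Round 6 (country B proposes): country A will accept anything ≥ 0, so country B offers 0 and keeps 800.
Round 5 (country A proposes): country B can get 800 next round, worth 0.82 × 800 = 656 now, so country A offers 656, keeping 144.
Round 4 (country B proposes): country A can get 144 next round, worth 0.49 × 144 = 70.56 now; country B offers that and keeps 729.44.
Round 3 (country A proposes): country B can get 729.44 next round, worth 0.82 × 729.44 = 598.1408 now; country A offers that and keeps 201.8592.
Round 2 (country B proposes): country A can get 201.8592 next round, worth 0.49 × 201.8592 = 98.911008 now, so country B offers 98.911008, keeping 701.088992.
Round 1 (country A proposes): country B can get 701.088992 next round, worth 0.82 × 701.088992 = 574.89297344 now. Country A offers 574.89297344 and keeps 800 − 574.89297344 = 225.10702656.

574.89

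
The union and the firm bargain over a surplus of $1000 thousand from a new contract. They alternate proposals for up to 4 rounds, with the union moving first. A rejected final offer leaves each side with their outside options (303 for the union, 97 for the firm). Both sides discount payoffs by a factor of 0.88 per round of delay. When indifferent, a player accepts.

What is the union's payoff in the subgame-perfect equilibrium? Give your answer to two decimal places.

419.41

Round 4 (the firm proposes): the union gets 303 if talks fail, so the firm offers 303 and keeps 697.
Round 3 (the union proposes): the firm can get 697 next round, worth 0.88 × 697 = 613.36 now; the union offers that and keeps 386.64.
Round 2 (the firm proposes): the union can get 386.64 next round, worth 0.88 × 386.64 = 340.2432 now; the firm offers that and keeps 659.7568.
Round 1 (the union proposes): the firm can get 659.7568 next round, worth 0.88 × 659.7568 = 580.585984 now, so the union offers 580.585984, keeping 419.414016.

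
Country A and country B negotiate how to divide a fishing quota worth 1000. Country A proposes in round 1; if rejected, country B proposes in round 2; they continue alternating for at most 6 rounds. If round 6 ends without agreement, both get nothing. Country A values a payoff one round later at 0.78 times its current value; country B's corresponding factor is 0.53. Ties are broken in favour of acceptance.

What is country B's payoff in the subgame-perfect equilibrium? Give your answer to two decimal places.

Solve by backward induction from round 6.
Round 6 (country B proposes): rejection yields 0 for country A; country B offers 0 and keeps 1000.
Round 5 (country A proposes): country B can get 1000 next round, worth 0.53 × 1000 = 530 now. Country A offers 530 and keeps 1000 − 530 = 470.
Round 4 (country B proposes): country A can get 470 next round, worth 0.78 × 470 = 366.6 now; country B offers that and keeps 633.4.
Round 3 (country A proposes): country B can get 633.4 next round, worth 0.53 × 633.4 = 335.702 now, so country A offers 335.702, keeping 664.298.
Round 2 (country B proposes): country A can get 664.298 next round, worth 0.78 × 664.298 = 518.15244 now. Country B offers 518.15244 and keeps 1000 − 518.15244 = 481.84756.
Round 1 (country A proposes): country B can get 481.84756 next round, worth 0.53 × 481.84756 = 255.3792068 now. Country A offers 255.3792068 and keeps 1000 − 255.3792068 = 744.6207932.

255.38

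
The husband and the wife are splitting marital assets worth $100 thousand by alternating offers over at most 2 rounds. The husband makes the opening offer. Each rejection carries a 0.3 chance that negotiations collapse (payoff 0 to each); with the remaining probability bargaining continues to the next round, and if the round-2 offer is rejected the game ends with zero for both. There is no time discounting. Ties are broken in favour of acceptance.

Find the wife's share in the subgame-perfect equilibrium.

Round 2 (the wife proposes): rejection yields 0 for the husband; the wife offers 0 and keeps 100.
Round 1 (the husband proposes): rejecting gives the wife an expected 0.7 × 100 = 70. The husband offers 70 and keeps 100 − 70 = 30.

70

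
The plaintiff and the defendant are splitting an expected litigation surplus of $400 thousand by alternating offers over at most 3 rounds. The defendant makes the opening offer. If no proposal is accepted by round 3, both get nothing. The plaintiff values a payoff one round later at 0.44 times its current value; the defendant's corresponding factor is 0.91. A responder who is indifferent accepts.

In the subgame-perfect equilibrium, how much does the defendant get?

384.16

Round 3 (the defendant proposes): the plaintiff will accept anything ≥ 0, so the defendant offers 0 and keeps 400.
Round 2 (the plaintiff proposes): the defendant can get 400 next round, worth 0.91 × 400 = 364 now; the plaintiff offers that and keeps 36.
Round 1 (the defendant proposes): the plaintiff can get 36 next round, worth 0.44 × 36 = 15.84 now; the defendant offers that and keeps 384.16.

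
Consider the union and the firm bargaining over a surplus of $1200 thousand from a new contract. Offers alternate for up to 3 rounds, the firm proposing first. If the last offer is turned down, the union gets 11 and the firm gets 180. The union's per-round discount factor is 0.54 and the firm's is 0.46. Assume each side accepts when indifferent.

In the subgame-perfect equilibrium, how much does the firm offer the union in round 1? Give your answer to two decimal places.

Work backward from the last round.
Round 3 (the firm proposes): the union gets 11 if talks fail, so the firm offers 11 and keeps 1189.
Round 2 (the union proposes): the firm can get 1189 next round, worth 0.46 × 1189 = 546.94 now; the union offers that and keeps 653.06.
Round 1 (the firm proposes): the union can get 653.06 next round, worth 0.54 × 653.06 = 352.6524 now, so the firm offers 352.6524, keeping 847.3476.

352.65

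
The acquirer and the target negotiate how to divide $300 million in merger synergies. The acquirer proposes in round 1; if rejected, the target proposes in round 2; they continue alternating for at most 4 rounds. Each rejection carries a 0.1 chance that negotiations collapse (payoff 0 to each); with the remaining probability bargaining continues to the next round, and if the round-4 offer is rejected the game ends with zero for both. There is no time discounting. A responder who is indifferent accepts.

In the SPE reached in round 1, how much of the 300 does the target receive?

Round 4 (the target proposes): the acquirer will accept anything ≥ 0, so the target offers 0 and keeps 300.
Round 3 (the acquirer proposes): rejecting gives the target an expected 0.9 × 300 = 270; the acquirer offers that and keeps 30.
Round 2 (the target proposes): rejecting gives the acquirer an expected 0.9 × 30 = 27; the target offers that and keeps 273.
Round 1 (the acquirer proposes): rejecting gives the target an expected 0.9 × 273 = 245.7. The acquirer offers 245.7 and keeps 300 − 245.7 = 54.3.

245.7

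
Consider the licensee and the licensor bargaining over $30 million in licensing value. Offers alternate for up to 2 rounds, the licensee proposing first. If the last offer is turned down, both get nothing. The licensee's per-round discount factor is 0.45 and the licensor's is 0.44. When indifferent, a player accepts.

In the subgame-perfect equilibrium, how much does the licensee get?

Round 2 (the licensor proposes): the licensee will accept anything ≥ 0, so the licensor offers 0 and keeps 30.
Round 1 (the licensee proposes): the licensor can get 30 next round, worth 0.44 × 30 = 13.2 now, so the licensee offers 13.2, keeping 16.8.

16.8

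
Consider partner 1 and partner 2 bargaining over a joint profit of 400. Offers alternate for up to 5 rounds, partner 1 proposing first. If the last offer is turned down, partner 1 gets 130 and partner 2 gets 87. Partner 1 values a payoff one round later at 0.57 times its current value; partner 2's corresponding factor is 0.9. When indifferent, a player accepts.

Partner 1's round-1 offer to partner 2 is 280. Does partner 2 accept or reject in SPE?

Round 5 (partner 1 proposes): partner 2 gets 87 if talks fail, so partner 1 offers 87 and keeps 313.
Round 4 (partner 2 proposes): partner 1 can get 313 next round, worth 0.57 × 313 = 178.41 now, so partner 2 offers 178.41, keeping 221.59.
Round 3 (partner 1 proposes): partner 2 can get 221.59 next round, worth 0.9 × 221.59 = 199.431 now, so partner 1 offers 199.431, keeping 200.569.
Round 2 (partner 2 proposes): partner 1 can get 200.569 next round, worth 0.57 × 200.569 = 114.32433 now. Partner 2 offers 114.32433 and keeps 400 − 114.32433 = 285.67567.
So by rejecting in round 1, partner 2 gets 285.67567 next round, worth 0.9 × 285.67567 = 257.108103 now.
Offer 280 ≥ 257.108103, so partner 2 accepts.

Accept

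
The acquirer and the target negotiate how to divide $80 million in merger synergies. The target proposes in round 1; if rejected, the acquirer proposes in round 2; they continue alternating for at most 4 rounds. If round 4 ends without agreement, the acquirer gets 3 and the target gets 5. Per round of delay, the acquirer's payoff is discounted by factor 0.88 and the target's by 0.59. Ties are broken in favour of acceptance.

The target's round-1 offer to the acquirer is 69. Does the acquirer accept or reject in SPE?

Accept

Round 4 (the acquirer proposes): the target gets 5 if talks fail, so the acquirer offers 5 and keeps 75.
Round 3 (the target proposes): the acquirer can get 75 next round, worth 0.88 × 75 = 66 now. The target offers 66 and keeps 80 − 66 = 14.
Round 2 (the acquirer proposes): the target can get 14 next round, worth 0.59 × 14 = 8.26 now; the acquirer offers that and keeps 71.74.
So by rejecting in round 1, the acquirer gets 71.74 next round, worth 0.88 × 71.74 = 63.1312 now.
Offer 69 ≥ 63.1312, so the acquirer accepts.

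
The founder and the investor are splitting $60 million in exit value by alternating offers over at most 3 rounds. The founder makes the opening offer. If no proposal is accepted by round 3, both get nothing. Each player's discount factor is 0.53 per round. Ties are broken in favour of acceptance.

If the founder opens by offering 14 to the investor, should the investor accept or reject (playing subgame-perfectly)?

Work out the investor's continuation value if the offer is rejected.
Round 3 (the founder proposes): rejection yields 0 for the investor; the founder offers 0 and keeps 60.
Round 2 (the investor proposes): the founder can get 60 next round, worth 0.53 × 60 = 31.8 now, so the investor offers 31.8, keeping 28.2.
So by rejecting in round 1, the investor gets 28.2 next round, worth 0.53 × 28.2 = 14.946 now.
Offer 14 < 14.946, so the investor rejects.

Reject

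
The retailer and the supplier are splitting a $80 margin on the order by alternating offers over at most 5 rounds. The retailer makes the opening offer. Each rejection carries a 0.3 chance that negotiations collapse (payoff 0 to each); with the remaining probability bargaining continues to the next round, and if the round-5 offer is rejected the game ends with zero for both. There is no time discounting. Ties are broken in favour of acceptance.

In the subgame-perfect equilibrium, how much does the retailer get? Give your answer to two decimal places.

54.97

Round 5 (the retailer proposes): the supplier will accept anything ≥ 0, so the retailer offers 0 and keeps 80.
Round 4 (the supplier proposes): rejecting gives the retailer an expected 0.7 × 80 = 56. The supplier offers 56 and keeps 80 − 56 = 24.
Round 3 (the retailer proposes): rejecting gives the supplier an expected 0.7 × 24 = 16.8, so the retailer offers 16.8, keeping 63.2.
Round 2 (the supplier proposes): rejecting gives the retailer an expected 0.7 × 63.2 = 44.24. The supplier offers 44.24 and keeps 80 − 44.24 = 35.76.
Round 1 (the retailer proposes): rejecting gives the supplier an expected 0.7 × 35.76 = 25.032; the retailer offers that and keeps 54.968.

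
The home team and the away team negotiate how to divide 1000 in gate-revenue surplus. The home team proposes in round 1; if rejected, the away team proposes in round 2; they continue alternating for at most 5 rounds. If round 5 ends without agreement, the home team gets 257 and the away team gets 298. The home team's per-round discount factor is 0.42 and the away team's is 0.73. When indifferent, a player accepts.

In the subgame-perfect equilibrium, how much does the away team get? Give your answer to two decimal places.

Round 5 (the home team proposes): the away team gets 298 if talks fail, so the home team offers 298 and keeps 702.
Round 4 (the away team proposes): the home team can get 702 next round, worth 0.42 × 702 = 294.84 now, so the away team offers 294.84, keeping 705.16.
Round 3 (the home team proposes): the away team can get 705.16 next round, worth 0.73 × 705.16 = 514.7668 now. The home team offers 514.7668 and keeps 1000 − 514.7668 = 485.2332.
Round 2 (the away team proposes): the home team can get 485.2332 next round, worth 0.42 × 485.2332 = 203.797944 now; the away team offers that and keeps 796.202056.
Round 1 (the home team proposes): the away team can get 796.202056 next round, worth 0.73 × 796.202056 = 581.22750088 now. The home team offers 581.22750088 and keeps 1000 − 581.22750088 = 418.77249912.

581.23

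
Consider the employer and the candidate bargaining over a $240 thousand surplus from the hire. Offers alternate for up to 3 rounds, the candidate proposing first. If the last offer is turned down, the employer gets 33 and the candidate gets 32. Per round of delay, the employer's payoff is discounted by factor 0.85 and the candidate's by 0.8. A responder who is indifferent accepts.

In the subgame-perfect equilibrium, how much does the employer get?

Round 3 (the candidate proposes): the employer gets 33 if talks fail, so the candidate offers 33 and keeps 207.
Round 2 (the employer proposes): the candidate can get 207 next round, worth 0.8 × 207 = 165.6 now; the employer offers that and keeps 74.4.
Round 1 (the candidate proposes): the employer can get 74.4 next round, worth 0.85 × 74.4 = 63.24 now, so the candidate offers 63.24, keeping 176.76.

63.24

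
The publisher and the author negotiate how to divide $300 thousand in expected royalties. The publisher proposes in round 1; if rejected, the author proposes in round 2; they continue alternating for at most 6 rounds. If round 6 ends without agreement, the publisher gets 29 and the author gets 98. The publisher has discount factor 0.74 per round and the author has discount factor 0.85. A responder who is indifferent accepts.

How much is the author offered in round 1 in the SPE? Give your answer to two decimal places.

199.14

Work backward from the last round.
Round 6 (the author proposes): the publisher gets 29 if talks fail, so the author offers 29 and keeps 271.
Round 5 (the publisher proposes): the author can get 271 next round, worth 0.85 × 271 = 230.35 now. The publisher offers 230.35 and keeps 300 − 230.35 = 69.65.
Round 4 (the author proposes): the publisher can get 69.65 next round, worth 0.74 × 69.65 = 51.541 now; the author offers that and keeps 248.459.
Round 3 (the publisher proposes): the author can get 248.459 next round, worth 0.85 × 248.459 = 211.19015 now, so the publisher offers 211.19015, keeping 88.80985.
Round 2 (the author proposes): the publisher can get 88.80985 next round, worth 0.74 × 88.80985 = 65.719289 now; the author offers that and keeps 234.280711.
Round 1 (the publisher proposes): the author can get 234.280711 next round, worth 0.85 × 234.280711 = 199.13860435 now. The publisher offers 199.13860435 and keeps 300 − 199.13860435 = 100.86139565.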